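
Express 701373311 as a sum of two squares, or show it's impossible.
Not possible

Factorization: 701373311 = 89 × 199^3
By Fermat: n is sum of two squares iff every prime p ≡ 3 (mod 4) appears to even power.
Prime(s) ≡ 3 (mod 4) with odd exponent: [(199, 3)]
Therefore 701373311 cannot be expressed as a² + b².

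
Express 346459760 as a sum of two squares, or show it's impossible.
Not possible

Factorization: 346459760 = 2^4 × 5 × 163^3
By Fermat: n is sum of two squares iff every prime p ≡ 3 (mod 4) appears to even power.
Prime(s) ≡ 3 (mod 4) with odd exponent: [(163, 3)]
Therefore 346459760 cannot be expressed as a² + b².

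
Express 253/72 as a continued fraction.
[3; 1, 1, 17, 2]

Euclidean algorithm steps:
253 = 3 × 72 + 37
72 = 1 × 37 + 35
37 = 1 × 35 + 2
35 = 17 × 2 + 1
2 = 2 × 1 + 0
Continued fraction: [3; 1, 1, 17, 2]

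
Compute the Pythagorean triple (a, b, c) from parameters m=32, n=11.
(903, 704, 1145)

Euclid's formula: a = m² - n², b = 2mn, c = m² + n²
m = 32, n = 11
a = 32² - 11² = 1024 - 121 = 903
b = 2 × 32 × 11 = 704
c = 32² + 11² = 1024 + 121 = 1145
Verification: 903² + 704² = 815409 + 495616 = 1311025 = 1145² ✓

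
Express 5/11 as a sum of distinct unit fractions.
1/3 + 1/9 + 1/99

Greedy algorithm:
5/11: ceiling(11/5) = 3, use 1/3
4/33: ceiling(33/4) = 9, use 1/9
1/99: ceiling(99/1) = 99, use 1/99
Result: 5/11 = 1/3 + 1/9 + 1/99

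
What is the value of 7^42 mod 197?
178

Repeated squaring. Binary of 42 = 101010.
7^1 ≡ 7 (mod 197); 7^2 ≡ 49 (mod 197); 7^4 ≡ 37 (mod 197); 7^8 ≡ 187 (mod 197); 7^16 ≡ 100 (mod 197); 7^32 ≡ 150 (mod 197)
7^42 = 7^2 × 7^8 × 7^32 ≡ 178 (mod 197)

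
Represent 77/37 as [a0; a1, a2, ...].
[2; 12, 3]

Euclidean algorithm steps:
77 = 2 × 37 + 3
37 = 12 × 3 + 1
3 = 3 × 1 + 0
Continued fraction: [2; 12, 3]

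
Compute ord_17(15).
8

17 is prime, so ord(15) divides φ(17) = 16.
Divisors of 16: 1, 2, 4, 8, 16.
Repeated squaring: 15^1 ≡ 15, 15^2 ≡ 4, 15^4 ≡ 16, 15^8 ≡ 1, 15^16 ≡ 1 (mod 17).
Test 15^d mod 17 for each divisor d in increasing order:
15^1 ≡ 15
15^2 ≡ 4
15^4 ≡ 16
15^8 ≡ 1  ← first divisor giving 1
The order is 8.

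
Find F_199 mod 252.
13

Matrix identity: Q^n = [[F_(n+1), F_n], [F_n, F_(n-1)]] with Q = [[1,1],[1,0]].
n = 199 = 11000111₂. Square-and-multiply, entries mod 252:
Q^1 = [[1,1],[1,0]]
Q^3 = (Q^1)²·Q = [[3,2],[2,1]]
Q^6 = (Q^3)² = [[13,8],[8,5]]
Q^12 = (Q^6)² = [[233,144],[144,89]]
Q^24 = (Q^12)² = [[181,0],[0,181]]
Q^49 = (Q^24)²·Q = [[1,1],[1,0]]
Q^99 = (Q^49)²·Q = [[3,2],[2,1]]
Q^199 = (Q^99)²·Q = [[21,13],[13,8]]
F_199 mod 252 = Q^199[0][1] = 13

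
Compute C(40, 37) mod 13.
0

Using Lucas' theorem:
Write n=40 and k=37 in base 13:
n in base 13: [3, 1]
k in base 13: [2, 11]
C(40,37) mod 13 = ∏ C(n_i, k_i) mod 13
Digit binomials (mod 13): C(3,2) = 3; C(1,11) = 0 (k_i > n_i)
Product: 3 × 0 = 0 ≡ 0 (mod 13)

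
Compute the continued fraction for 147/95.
[1; 1, 1, 4, 1, 3, 2]

Euclidean algorithm steps:
147 = 1 × 95 + 52
95 = 1 × 52 + 43
52 = 1 × 43 + 9
43 = 4 × 9 + 7
9 = 1 × 7 + 2
7 = 3 × 2 + 1
2 = 2 × 1 + 0
Continued fraction: [1; 1, 1, 4, 1, 3, 2]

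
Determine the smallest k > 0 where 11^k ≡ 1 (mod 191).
38

191 is prime, so ord(11) divides φ(191) = 190.
Divisors of 190: 1, 2, 5, 10, 19, 38, 95, 190.
Repeated squaring: 11^1 ≡ 11, 11^2 ≡ 121, 11^4 ≡ 125, 11^8 ≡ 154, 11^16 ≡ 32, 11^32 ≡ 69, 11^64 ≡ 177, 11^128 ≡ 5 (mod 191).
Test 11^d mod 191 for each divisor d in increasing order:
11^1 ≡ 11
11^2 ≡ 121
11^5 = 11^4·11^1 ≡ 38
11^10 = 11^8·11^2 ≡ 107
11^19 = 11^16·11^2·11^1 ≡ 190
11^38 = 11^32·11^4·11^2 ≡ 1  ← first divisor giving 1
The order is 38.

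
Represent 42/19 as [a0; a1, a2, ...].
[2; 4, 1, 3]

Euclidean algorithm steps:
42 = 2 × 19 + 4
19 = 4 × 4 + 3
4 = 1 × 3 + 1
3 = 3 × 1 + 0
Continued fraction: [2; 4, 1, 3]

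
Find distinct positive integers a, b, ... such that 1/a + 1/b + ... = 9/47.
1/6 + 1/41 + 1/2313 + 1/8914302

Greedy algorithm:
9/47: ceiling(47/9) = 6, use 1/6
7/282: ceiling(282/7) = 41, use 1/41
5/11562: ceiling(11562/5) = 2313, use 1/2313
1/8914302: ceiling(8914302/1) = 8914302, use 1/8914302
Result: 9/47 = 1/6 + 1/41 + 1/2313 + 1/8914302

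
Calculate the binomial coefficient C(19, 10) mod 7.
6

Using Lucas' theorem:
Write n=19 and k=10 in base 7:
n in base 7: [2, 5]
k in base 7: [1, 3]
C(19,10) mod 7 = ∏ C(n_i, k_i) mod 7
Digit binomials (mod 7): C(2,1) = 2; C(5,3) = 10 ≡ 3
Product: 2 × 3 = 6 ≡ 6 (mod 7)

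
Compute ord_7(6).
2

7 is prime, so ord(6) divides φ(7) = 6.
Divisors of 6: 1, 2, 3, 6.
Repeated squaring: 6^1 ≡ 6, 6^2 ≡ 1, 6^4 ≡ 1 (mod 7).
Test 6^d mod 7 for each divisor d in increasing order:
6^1 ≡ 6
6^2 ≡ 1  ← first divisor giving 1
The order is 2.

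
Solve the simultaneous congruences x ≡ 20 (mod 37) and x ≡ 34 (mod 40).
834

Using Chinese Remainder Theorem:
M = 37 × 40 = 1480
M1 = 40, M2 = 37
y1 = 40^(-1) mod 37 = 25
y2 = 37^(-1) mod 40 = 13
x = (20×40×25 + 34×37×13) mod 1480 = 834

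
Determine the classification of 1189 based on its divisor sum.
deficient

Proper divisors of 1189: sum = 1 + 29 + 41 = 71
Since 71 < 1189, 1189 is deficient.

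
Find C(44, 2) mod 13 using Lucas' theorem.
10

Using Lucas' theorem:
Write n=44 and k=2 in base 13:
n in base 13: [3, 5]
k in base 13: [0, 2]
C(44,2) mod 13 = ∏ C(n_i, k_i) mod 13
Digit binomials (mod 13): C(3,0) = 1; C(5,2) = 10
Product: 1 × 10 = 10 ≡ 10 (mod 13)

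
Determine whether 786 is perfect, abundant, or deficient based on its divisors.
abundant

Proper divisors of 786: sum = 1 + 2 + 3 + 6 + 131 + 262 + 393 = 798
Since 798 > 786, 786 is abundant.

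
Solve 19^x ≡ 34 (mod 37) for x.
28

Baby-step giant-step with step n = ⌈√37⌉ = 7.
Baby steps 19^j mod 37 (j:value) for j=0..6: 0:1, 1:19, 2:28, 3:14, 4:7, 5:22, 6:11.
Giant-step multiplier: 19^(-7) ≡ 19^(36-7) = 19^29 ≡ 17 (mod 37).
Giant steps γ_i = 34·17^i mod 37: γ_0=34, γ_1=23, γ_2=21, γ_3=24, γ_4=1 (in table at j=0).
x = i·n + j = 4·7 + 0 = 28.
Check: 19^28 ≡ 34 (mod 37).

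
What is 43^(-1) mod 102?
19

gcd(43, 102) = 1, so the inverse exists.
Extended Euclidean algorithm on (102, 43):
102 = 2 × 43 + 16  ⟹  16 = (1)·102 + (-2)·43
43 = 2 × 16 + 11  ⟹  11 = (-2)·102 + (5)·43
16 = 1 × 11 + 5  ⟹  5 = (3)·102 + (-7)·43
11 = 2 × 5 + 1  ⟹  1 = (-8)·102 + (19)·43
So (19)·43 ≡ 1 (mod 102), i.e. 43^(-1) ≡ 19 (mod 102).
Check: 43 × 19 = 817 ≡ 1 (mod 102)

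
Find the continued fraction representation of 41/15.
[2; 1, 2, 1, 3]

Euclidean algorithm steps:
41 = 2 × 15 + 11
15 = 1 × 11 + 4
11 = 2 × 4 + 3
4 = 1 × 3 + 1
3 = 3 × 1 + 0
Continued fraction: [2; 1, 2, 1, 3]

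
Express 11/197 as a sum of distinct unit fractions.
1/18 + 1/3546

Greedy algorithm:
11/197: ceiling(197/11) = 18, use 1/18
1/3546: ceiling(3546/1) = 3546, use 1/3546
Result: 11/197 = 1/18 + 1/3546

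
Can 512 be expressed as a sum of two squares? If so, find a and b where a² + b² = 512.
16² + 16² (a=16, b=16)

Factorization: 512 = 2^9
By Fermat: n is sum of two squares iff every prime p ≡ 3 (mod 4) appears to even power.
All primes ≡ 3 (mod 4) appear to even power.
Search a = 0, 1, 2, … for 512 - a² a perfect square: first hit at a = 16: 512 - 256 = 256 = 16².
512 = 16² + 16² = 256 + 256 ✓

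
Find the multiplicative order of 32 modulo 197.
196

197 is prime, so ord(32) divides φ(197) = 196.
Divisors of 196: 1, 2, 4, 7, 14, 28, 49, 98, 196.
Repeated squaring: 32^1 ≡ 32, 32^2 ≡ 39, 32^4 ≡ 142, 32^8 ≡ 70, 32^16 ≡ 172, 32^32 ≡ 34, 32^64 ≡ 171, 32^128 ≡ 85 (mod 197).
Test 32^d mod 197 for each divisor d in increasing order:
32^1 ≡ 32
32^2 ≡ 39
32^4 ≡ 142
32^7 = 32^4·32^2·32^1 ≡ 113
32^14 = 32^8·32^4·32^2 ≡ 161
32^28 = 32^16·32^8·32^4 ≡ 114
32^49 = 32^32·32^16·32^1 ≡ 183
32^98 = 32^64·32^32·32^2 ≡ 196
32^196 = 32^128·32^64·32^4 ≡ 1  ← first divisor giving 1
The order is 196.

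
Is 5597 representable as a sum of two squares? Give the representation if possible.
11² + 74² (a=11, b=74)

Factorization: 5597 = 29 × 193
By Fermat: n is sum of two squares iff every prime p ≡ 3 (mod 4) appears to even power.
All primes ≡ 3 (mod 4) appear to even power.
Search a = 0, 1, 2, … for 5597 - a² a perfect square: first hit at a = 11: 5597 - 121 = 5476 = 74².
5597 = 11² + 74² = 121 + 5476 ✓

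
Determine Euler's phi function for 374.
160

374 = 2 × 11 × 17
φ(n) = n × ∏(1 - 1/p) for each prime p dividing n
φ(374) = 374 × (1 - 1/2) × (1 - 1/11) × (1 - 1/17) = 160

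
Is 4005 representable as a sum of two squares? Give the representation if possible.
6² + 63² (a=6, b=63)

Factorization: 4005 = 3^2 × 5 × 89
By Fermat: n is sum of two squares iff every prime p ≡ 3 (mod 4) appears to even power.
All primes ≡ 3 (mod 4) appear to even power.
Search a = 0, 1, 2, … for 4005 - a² a perfect square: first hit at a = 6: 4005 - 36 = 3969 = 63².
4005 = 6² + 63² = 36 + 3969 ✓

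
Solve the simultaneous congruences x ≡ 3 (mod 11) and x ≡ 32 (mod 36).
212

Using Chinese Remainder Theorem:
M = 11 × 36 = 396
M1 = 36, M2 = 11
y1 = 36^(-1) mod 11 = 4
y2 = 11^(-1) mod 36 = 23
x = (3×36×4 + 32×11×23) mod 396 = 212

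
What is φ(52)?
24

52 = 2^2 × 13
φ(n) = n × ∏(1 - 1/p) for each prime p dividing n
φ(52) = 52 × (1 - 1/2) × (1 - 1/13) = 24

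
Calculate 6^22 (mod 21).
15

Repeated squaring. Binary of 22 = 10110.
6^1 ≡ 6 (mod 21); 6^2 ≡ 15 (mod 21); 6^4 ≡ 15 (mod 21); 6^8 ≡ 15 (mod 21); 6^16 ≡ 15 (mod 21)
6^22 = 6^2 × 6^4 × 6^16 ≡ 15 (mod 21)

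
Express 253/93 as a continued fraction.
[2; 1, 2, 1, 1, 2, 1, 3]

Euclidean algorithm steps:
253 = 2 × 93 + 67
93 = 1 × 67 + 26
67 = 2 × 26 + 15
26 = 1 × 15 + 11
15 = 1 × 11 + 4
11 = 2 × 4 + 3
4 = 1 × 3 + 1
3 = 3 × 1 + 0
Continued fraction: [2; 1, 2, 1, 1, 2, 1, 3]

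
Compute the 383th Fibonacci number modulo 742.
631

Matrix identity: Q^n = [[F_(n+1), F_n], [F_n, F_(n-1)]] with Q = [[1,1],[1,0]].
n = 383 = 101111111₂. Square-and-multiply, entries mod 742:
Q^1 = [[1,1],[1,0]]
Q^2 = (Q^1)² = [[2,1],[1,1]]
Q^5 = (Q^2)²·Q = [[8,5],[5,3]]
Q^11 = (Q^5)²·Q = [[144,89],[89,55]]
Q^23 = (Q^11)²·Q = [[364,461],[461,645]]
Q^47 = (Q^23)²·Q = [[644,729],[729,657]]
Q^95 = (Q^47)²·Q = [[280,127],[127,153]]
Q^191 = (Q^95)²·Q = [[378,295],[295,83]]
Q^383 = (Q^191)²·Q = [[98,631],[631,209]]
F_383 mod 742 = Q^383[0][1] = 631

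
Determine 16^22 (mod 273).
16

Repeated squaring. Binary of 22 = 10110.
16^1 ≡ 16 (mod 273); 16^2 ≡ 256 (mod 273); 16^4 ≡ 16 (mod 273); 16^8 ≡ 256 (mod 273); 16^16 ≡ 16 (mod 273)
16^22 = 16^2 × 16^4 × 16^16 ≡ 16 (mod 273)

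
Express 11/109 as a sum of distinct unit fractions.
1/10 + 1/1090

Greedy algorithm:
11/109: ceiling(109/11) = 10, use 1/10
1/1090: ceiling(1090/1) = 1090, use 1/1090
Result: 11/109 = 1/10 + 1/1090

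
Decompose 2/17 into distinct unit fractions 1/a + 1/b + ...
1/9 + 1/153

Greedy algorithm:
2/17: ceiling(17/2) = 9, use 1/9
1/153: ceiling(153/1) = 153, use 1/153
Result: 2/17 = 1/9 + 1/153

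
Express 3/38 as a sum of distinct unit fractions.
1/13 + 1/494

Greedy algorithm:
3/38: ceiling(38/3) = 13, use 1/13
1/494: ceiling(494/1) = 494, use 1/494
Result: 3/38 = 1/13 + 1/494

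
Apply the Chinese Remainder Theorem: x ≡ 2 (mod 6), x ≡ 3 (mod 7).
38

Using Chinese Remainder Theorem:
M = 6 × 7 = 42
M1 = 7, M2 = 6
y1 = 7^(-1) mod 6 = 1
y2 = 6^(-1) mod 7 = 6
x = (2×7×1 + 3×6×6) mod 42 = 38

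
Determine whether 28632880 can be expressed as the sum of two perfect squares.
Not possible

Factorization: 28632880 = 2^4 × 5 × 71^3
By Fermat: n is sum of two squares iff every prime p ≡ 3 (mod 4) appears to even power.
Prime(s) ≡ 3 (mod 4) with odd exponent: [(71, 3)]
Therefore 28632880 cannot be expressed as a² + b².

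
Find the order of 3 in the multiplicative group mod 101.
100

101 is prime, so ord(3) divides φ(101) = 100.
Divisors of 100: 1, 2, 4, 5, 10, 20, 25, 50, 100.
Repeated squaring: 3^1 ≡ 3, 3^2 ≡ 9, 3^4 ≡ 81, 3^8 ≡ 97, 3^16 ≡ 16, 3^32 ≡ 54, 3^64 ≡ 88 (mod 101).
Test 3^d mod 101 for each divisor d in increasing order:
3^1 ≡ 3
3^2 ≡ 9
3^4 ≡ 81
3^5 = 3^4·3^1 ≡ 41
3^10 = 3^8·3^2 ≡ 65
3^20 = 3^16·3^4 ≡ 84
3^25 = 3^16·3^8·3^1 ≡ 10
3^50 = 3^32·3^16·3^2 ≡ 100
3^100 = 3^64·3^32·3^4 ≡ 1  ← first divisor giving 1
The order is 100.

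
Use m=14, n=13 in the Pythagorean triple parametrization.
(27, 364, 365)

Euclid's formula: a = m² - n², b = 2mn, c = m² + n²
m = 14, n = 13
a = 14² - 13² = 196 - 169 = 27
b = 2 × 14 × 13 = 364
c = 14² + 13² = 196 + 169 = 365
Verification: 27² + 364² = 729 + 132496 = 133225 = 365² ✓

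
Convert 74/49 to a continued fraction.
[1; 1, 1, 24]

Euclidean algorithm steps:
74 = 1 × 49 + 25
49 = 1 × 25 + 24
25 = 1 × 24 + 1
24 = 24 × 1 + 0
Continued fraction: [1; 1, 1, 24]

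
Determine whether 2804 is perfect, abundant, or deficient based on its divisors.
deficient

Proper divisors of 2804: sum = 1 + 2 + 4 + 701 + 1402 = 2110
Since 2110 < 2804, 2804 is deficient.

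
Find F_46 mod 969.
701

Matrix identity: Q^n = [[F_(n+1), F_n], [F_n, F_(n-1)]] with Q = [[1,1],[1,0]].
n = 46 = 101110₂. Square-and-multiply, entries mod 969:
Q^1 = [[1,1],[1,0]]
Q^2 = (Q^1)² = [[2,1],[1,1]]
Q^5 = (Q^2)²·Q = [[8,5],[5,3]]
Q^11 = (Q^5)²·Q = [[144,89],[89,55]]
Q^23 = (Q^11)²·Q = [[825,556],[556,269]]
Q^46 = (Q^23)² = [[412,701],[701,680]]
F_46 mod 969 = Q^46[0][1] = 701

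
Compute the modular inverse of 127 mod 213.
52

gcd(127, 213) = 1, so the inverse exists.
Extended Euclidean algorithm on (213, 127):
213 = 1 × 127 + 86  ⟹  86 = (1)·213 + (-1)·127
127 = 1 × 86 + 41  ⟹  41 = (-1)·213 + (2)·127
86 = 2 × 41 + 4  ⟹  4 = (3)·213 + (-5)·127
41 = 10 × 4 + 1  ⟹  1 = (-31)·213 + (52)·127
So (52)·127 ≡ 1 (mod 213), i.e. 127^(-1) ≡ 52 (mod 213).
Check: 127 × 52 = 6604 ≡ 1 (mod 213)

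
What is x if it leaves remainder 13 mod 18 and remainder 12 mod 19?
31

Using Chinese Remainder Theorem:
M = 18 × 19 = 342
M1 = 19, M2 = 18
y1 = 19^(-1) mod 18 = 1
y2 = 18^(-1) mod 19 = 18
x = (13×19×1 + 12×18×18) mod 342 = 31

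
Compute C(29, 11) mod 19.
0

Using Lucas' theorem:
Write n=29 and k=11 in base 19:
n in base 19: [1, 10]
k in base 19: [0, 11]
C(29,11) mod 19 = ∏ C(n_i, k_i) mod 19
Digit binomials (mod 19): C(1,0) = 1; C(10,11) = 0 (k_i > n_i)
Product: 1 × 0 = 0 ≡ 0 (mod 19)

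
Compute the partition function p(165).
172389800255

p(n) counts ways to write n as a sum of positive integers (order ignored).
Euler's pentagonal recurrence: p(k) = p(k-1) + p(k-2) - p(k-5) - p(k-7) + p(k-12) + p(k-15) - ... (offsets j(3j∓1)/2, signs ++--, p(0)=1, p(<0)=0).
DP table for k = 0..164: p(0)=1, p(1)=1, p(2)=2, p(3)=3, p(4)=5, p(5)=7, p(6)=11, p(7)=15, p(8)=22, p(9)=30, p(10)=42, p(11)=56, p(12)=77, p(13)=101, p(14)=135, p(15)=176, p(16)=231, p(17)=297, p(18)=385, p(19)=490, p(20)=627, p(21)=792, p(22)=1002, p(23)=1255, p(24)=1575, p(25)=1958, p(26)=2436, p(27)=3010, p(28)=3718, p(29)=4565, p(30)=5604, p(31)=6842, p(32)=8349, p(33)=10143, p(34)=12310, p(35)=14883, p(36)=17977, p(37)=21637, p(38)=26015, p(39)=31185, p(40)=37338, p(41)=44583, p(42)=53174, p(43)=63261, p(44)=75175, p(45)=89134, p(46)=105558, p(47)=124754, p(48)=147273, p(49)=173525, p(50)=204226, p(51)=239943, p(52)=281589, p(53)=329931, p(54)=386155, p(55)=451276, p(56)=526823, p(57)=614154, p(58)=715220, p(59)=831820, p(60)=966467, p(61)=1121505, p(62)=1300156, p(63)=1505499, p(64)=1741630, p(65)=2012558, p(66)=2323520, p(67)=2679689, p(68)=3087735, p(69)=3554345, p(70)=4087968, p(71)=4697205, p(72)=5392783, p(73)=6185689, p(74)=7089500, p(75)=8118264, p(76)=9289091, p(77)=10619863, p(78)=12132164, p(79)=13848650, p(80)=15796476, p(81)=18004327, p(82)=20506255, p(83)=23338469, p(84)=26543660, p(85)=30167357, p(86)=34262962, p(87)=38887673, p(88)=44108109, p(89)=49995925, p(90)=56634173, p(91)=64112359, p(92)=72533807, p(93)=82010177, p(94)=92669720, p(95)=104651419, p(96)=118114304, p(97)=133230930, p(98)=150198136, p(99)=169229875, p(100)=190569292, p(101)=214481126, p(102)=241265379, p(103)=271248950, p(104)=304801365, p(105)=342325709, p(106)=384276336, p(107)=431149389, p(108)=483502844, p(109)=541946240, p(110)=607163746, p(111)=679903203, p(112)=761002156, p(113)=851376628, p(114)=952050665, p(115)=1064144451, p(116)=1188908248, p(117)=1327710076, p(118)=1482074143, p(119)=1653668665, p(120)=1844349560, p(121)=2056148051, p(122)=2291320912, p(123)=2552338241, p(124)=2841940500, p(125)=3163127352, p(126)=3519222692, p(127)=3913864295, p(128)=4351078600, p(129)=4835271870, p(130)=5371315400, p(131)=5964539504, p(132)=6620830889, p(133)=7346629512, p(134)=8149040695, p(135)=9035836076, p(136)=10015581680, p(137)=11097645016, p(138)=12292341831, p(139)=13610949895, p(140)=15065878135, p(141)=16670689208, p(142)=18440293320, p(143)=20390982757, p(144)=22540654445, p(145)=24908858009, p(146)=27517052599, p(147)=30388671978, p(148)=33549419497, p(149)=37027355200, p(150)=40853235313, p(151)=45060624582, p(152)=49686288421, p(153)=54770336324, p(154)=60356673280, p(155)=66493182097, p(156)=73232243759, p(157)=80630964769, p(158)=88751778802, p(159)=97662728555, p(160)=107438159466, p(161)=118159068427, p(162)=129913904637, p(163)=142798995930, p(164)=156919475295.
Final step: p(165) = p(164) + p(163) - p(160) - p(158) + p(153) + p(150) - p(143) - p(139) + p(130) + p(125) - p(114) - p(108) + p(95) + p(88) - p(73) - p(65) + p(48) + p(39) - p(20) - p(10)
= 156919475295 + 142798995930 - 107438159466 - 88751778802 + 54770336324 + 40853235313 - 20390982757 - 13610949895 + 5371315400 + 3163127352 - 952050665 - 483502844 + 104651419 + 44108109 - 6185689 - 2012558 + 147273 + 31185 - 627 - 42
= 172389800255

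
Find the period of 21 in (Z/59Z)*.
29

59 is prime, so ord(21) divides φ(59) = 58.
Divisors of 58: 1, 2, 29, 58.
Repeated squaring: 21^1 ≡ 21, 21^2 ≡ 28, 21^4 ≡ 17, 21^8 ≡ 53, 21^16 ≡ 36, 21^32 ≡ 57 (mod 59).
Test 21^d mod 59 for each divisor d in increasing order:
21^1 ≡ 21
21^2 ≡ 28
21^29 = 21^16·21^8·21^4·21^1 ≡ 1  ← first divisor giving 1
The order is 29.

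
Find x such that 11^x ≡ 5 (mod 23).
5

Baby-step giant-step with step n = ⌈√23⌉ = 5.
Baby steps 11^j mod 23 (j:value) for j=0..4: 0:1, 1:11, 2:6, 3:20, 4:13.
Giant-step multiplier: 11^(-5) ≡ 11^(22-5) = 11^17 ≡ 14 (mod 23).
Giant steps γ_i = 5·14^i mod 23: γ_0=5, γ_1=1 (in table at j=0).
x = i·n + j = 1·5 + 0 = 5.
Check: 11^5 ≡ 5 (mod 23).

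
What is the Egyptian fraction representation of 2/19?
1/10 + 1/190

Greedy algorithm:
2/19: ceiling(19/2) = 10, use 1/10
1/190: ceiling(190/1) = 190, use 1/190
Result: 2/19 = 1/10 + 1/190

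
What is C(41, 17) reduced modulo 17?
2

Using Lucas' theorem:
Write n=41 and k=17 in base 17:
n in base 17: [2, 7]
k in base 17: [1, 0]
C(41,17) mod 17 = ∏ C(n_i, k_i) mod 17
Digit binomials (mod 17): C(2,1) = 2; C(7,0) = 1
Product: 2 × 1 = 2 ≡ 2 (mod 17)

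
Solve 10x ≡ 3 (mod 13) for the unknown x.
x ≡ 12 (mod 13)

gcd(10, 13) = 1, which divides 3, so solutions exist.
Find 10^(-1) mod 13 by the extended Euclidean algorithm:
13 = 1 × 10 + 3  ⟹  3 = (1)·13 + (-1)·10
10 = 3 × 3 + 1  ⟹  1 = (-3)·13 + (4)·10
So (4)·10 ≡ 1 (mod 13), i.e. 10^(-1) ≡ 4 (mod 13).
x ≡ 4 × 3 = 12 ≡ 12 (mod 13).
Check: 10 × 12 = 120 ≡ 3 (mod 13).
Unique solution: x ≡ 12 (mod 13)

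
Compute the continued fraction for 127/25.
[5; 12, 2]

Euclidean algorithm steps:
127 = 5 × 25 + 2
25 = 12 × 2 + 1
2 = 2 × 1 + 0
Continued fraction: [5; 12, 2]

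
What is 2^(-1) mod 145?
73

gcd(2, 145) = 1, so the inverse exists.
Extended Euclidean algorithm on (145, 2):
145 = 72 × 2 + 1  ⟹  1 = (1)·145 + (-72)·2
So (-72)·2 ≡ 1 (mod 145), i.e. 2^(-1) ≡ -72 ≡ 73 (mod 145).
Check: 2 × 73 = 146 ≡ 1 (mod 145)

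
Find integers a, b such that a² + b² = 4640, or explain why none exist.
4² + 68² (a=4, b=68)

Factorization: 4640 = 2^5 × 5 × 29
By Fermat: n is sum of two squares iff every prime p ≡ 3 (mod 4) appears to even power.
All primes ≡ 3 (mod 4) appear to even power.
Search a = 0, 1, 2, … for 4640 - a² a perfect square: first hit at a = 4: 4640 - 16 = 4624 = 68².
4640 = 4² + 68² = 16 + 4624 ✓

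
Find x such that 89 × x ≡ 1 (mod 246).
47

gcd(89, 246) = 1, so the inverse exists.
Extended Euclidean algorithm on (246, 89):
246 = 2 × 89 + 68  ⟹  68 = (1)·246 + (-2)·89
89 = 1 × 68 + 21  ⟹  21 = (-1)·246 + (3)·89
68 = 3 × 21 + 5  ⟹  5 = (4)·246 + (-11)·89
21 = 4 × 5 + 1  ⟹  1 = (-17)·246 + (47)·89
So (47)·89 ≡ 1 (mod 246), i.e. 89^(-1) ≡ 47 (mod 246).
Check: 89 × 47 = 4183 ≡ 1 (mod 246)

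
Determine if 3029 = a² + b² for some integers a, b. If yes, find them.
2² + 55² (a=2, b=55)

Factorization: 3029 = 13 × 233
By Fermat: n is sum of two squares iff every prime p ≡ 3 (mod 4) appears to even power.
All primes ≡ 3 (mod 4) appear to even power.
Search a = 0, 1, 2, … for 3029 - a² a perfect square: first hit at a = 2: 3029 - 4 = 3025 = 55².
3029 = 2² + 55² = 4 + 3025 ✓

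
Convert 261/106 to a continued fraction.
[2; 2, 6, 8]

Euclidean algorithm steps:
261 = 2 × 106 + 49
106 = 2 × 49 + 8
49 = 6 × 8 + 1
8 = 8 × 1 + 0
Continued fraction: [2; 2, 6, 8]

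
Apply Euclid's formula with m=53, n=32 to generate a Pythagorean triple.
(1785, 3392, 3833)

Euclid's formula: a = m² - n², b = 2mn, c = m² + n²
m = 53, n = 32
a = 53² - 32² = 2809 - 1024 = 1785
b = 2 × 53 × 32 = 3392
c = 53² + 32² = 2809 + 1024 = 3833
Verification: 1785² + 3392² = 3186225 + 11505664 = 14691889 = 3833² ✓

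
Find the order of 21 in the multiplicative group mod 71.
70

71 is prime, so ord(21) divides φ(71) = 70.
Divisors of 70: 1, 2, 5, 7, 10, 14, 35, 70.
Repeated squaring: 21^1 ≡ 21, 21^2 ≡ 15, 21^4 ≡ 12, 21^8 ≡ 2, 21^16 ≡ 4, 21^32 ≡ 16, 21^64 ≡ 43 (mod 71).
Test 21^d mod 71 for each divisor d in increasing order:
21^1 ≡ 21
21^2 ≡ 15
21^5 = 21^4·21^1 ≡ 39
21^7 = 21^4·21^2·21^1 ≡ 17
21^10 = 21^8·21^2 ≡ 30
21^14 = 21^8·21^4·21^2 ≡ 5
21^35 = 21^32·21^2·21^1 ≡ 70
21^70 = 21^64·21^4·21^2 ≡ 1  ← first divisor giving 1
The order is 70.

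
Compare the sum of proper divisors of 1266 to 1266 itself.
abundant

Proper divisors of 1266: sum = 1 + 2 + 3 + 6 + 211 + 422 + 633 = 1278
Since 1278 > 1266, 1266 is abundant.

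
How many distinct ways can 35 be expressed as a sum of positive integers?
14883

p(n) counts ways to write n as a sum of positive integers (order ignored).
Euler's pentagonal recurrence: p(k) = p(k-1) + p(k-2) - p(k-5) - p(k-7) + p(k-12) + p(k-15) - ... (offsets j(3j∓1)/2, signs ++--, p(0)=1, p(<0)=0).
DP table for k = 0..34: p(0)=1, p(1)=1, p(2)=2, p(3)=3, p(4)=5, p(5)=7, p(6)=11, p(7)=15, p(8)=22, p(9)=30, p(10)=42, p(11)=56, p(12)=77, p(13)=101, p(14)=135, p(15)=176, p(16)=231, p(17)=297, p(18)=385, p(19)=490, p(20)=627, p(21)=792, p(22)=1002, p(23)=1255, p(24)=1575, p(25)=1958, p(26)=2436, p(27)=3010, p(28)=3718, p(29)=4565, p(30)=5604, p(31)=6842, p(32)=8349, p(33)=10143, p(34)=12310.
Final step: p(35) = p(34) + p(33) - p(30) - p(28) + p(23) + p(20) - p(13) - p(9) + p(0)
= 12310 + 10143 - 5604 - 3718 + 1255 + 627 - 101 - 30 + 1
= 14883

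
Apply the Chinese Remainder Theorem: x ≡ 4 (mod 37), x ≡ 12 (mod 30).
522

Using Chinese Remainder Theorem:
M = 37 × 30 = 1110
M1 = 30, M2 = 37
y1 = 30^(-1) mod 37 = 21
y2 = 37^(-1) mod 30 = 13
x = (4×30×21 + 12×37×13) mod 1110 = 522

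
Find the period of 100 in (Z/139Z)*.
23

139 is prime, so ord(100) divides φ(139) = 138.
Divisors of 138: 1, 2, 3, 6, 23, 46, 69, 138.
Repeated squaring: 100^1 ≡ 100, 100^2 ≡ 131, 100^4 ≡ 64, 100^8 ≡ 65, 100^16 ≡ 55, 100^32 ≡ 106, 100^64 ≡ 116, 100^128 ≡ 112 (mod 139).
Test 100^d mod 139 for each divisor d in increasing order:
100^1 ≡ 100
100^2 ≡ 131
100^3 = 100^2·100^1 ≡ 34
100^6 = 100^4·100^2 ≡ 44
100^23 = 100^16·100^4·100^2·100^1 ≡ 1  ← first divisor giving 1
The order is 23.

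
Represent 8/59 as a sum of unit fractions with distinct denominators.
1/8 + 1/95 + 1/14947 + 1/670223480

Greedy algorithm:
8/59: ceiling(59/8) = 8, use 1/8
5/472: ceiling(472/5) = 95, use 1/95
3/44840: ceiling(44840/3) = 14947, use 1/14947
1/670223480: ceiling(670223480/1) = 670223480, use 1/670223480
Result: 8/59 = 1/8 + 1/95 + 1/14947 + 1/670223480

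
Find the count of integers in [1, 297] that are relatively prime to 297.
180

297 = 3^3 × 11
φ(n) = n × ∏(1 - 1/p) for each prime p dividing n
φ(297) = 297 × (1 - 1/3) × (1 - 1/11) = 180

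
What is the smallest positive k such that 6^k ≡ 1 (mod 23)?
11

23 is prime, so ord(6) divides φ(23) = 22.
Divisors of 22: 1, 2, 11, 22.
Repeated squaring: 6^1 ≡ 6, 6^2 ≡ 13, 6^4 ≡ 8, 6^8 ≡ 18, 6^16 ≡ 2 (mod 23).
Test 6^d mod 23 for each divisor d in increasing order:
6^1 ≡ 6
6^2 ≡ 13
6^11 = 6^8·6^2·6^1 ≡ 1  ← first divisor giving 1
The order is 11.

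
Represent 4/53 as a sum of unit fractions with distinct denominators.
1/14 + 1/248 + 1/92008

Greedy algorithm:
4/53: ceiling(53/4) = 14, use 1/14
3/742: ceiling(742/3) = 248, use 1/248
1/92008: ceiling(92008/1) = 92008, use 1/92008
Result: 4/53 = 1/14 + 1/248 + 1/92008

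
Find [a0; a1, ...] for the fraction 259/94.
[2; 1, 3, 11, 2]

Euclidean algorithm steps:
259 = 2 × 94 + 71
94 = 1 × 71 + 23
71 = 3 × 23 + 2
23 = 11 × 2 + 1
2 = 2 × 1 + 0
Continued fraction: [2; 1, 3, 11, 2]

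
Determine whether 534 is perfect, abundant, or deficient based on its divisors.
abundant

Proper divisors of 534: sum = 1 + 2 + 3 + 6 + 89 + 178 + 267 = 546
Since 546 > 534, 534 is abundant.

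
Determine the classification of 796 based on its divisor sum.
deficient

Proper divisors of 796: sum = 1 + 2 + 4 + 199 + 398 = 604
Since 604 < 796, 796 is deficient.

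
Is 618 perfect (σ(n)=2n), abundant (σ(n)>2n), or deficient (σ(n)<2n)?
abundant

Proper divisors of 618: sum = 1 + 2 + 3 + 6 + 103 + 206 + 309 = 630
Since 630 > 618, 618 is abundant.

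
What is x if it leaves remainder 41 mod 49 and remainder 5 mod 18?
41

Using Chinese Remainder Theorem:
M = 49 × 18 = 882
M1 = 18, M2 = 49
y1 = 18^(-1) mod 49 = 30
y2 = 49^(-1) mod 18 = 7
x = (41×18×30 + 5×49×7) mod 882 = 41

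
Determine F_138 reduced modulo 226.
188

Matrix identity: Q^n = [[F_(n+1), F_n], [F_n, F_(n-1)]] with Q = [[1,1],[1,0]].
n = 138 = 10001010₂. Square-and-multiply, entries mod 226:
Q^1 = [[1,1],[1,0]]
Q^2 = (Q^1)² = [[2,1],[1,1]]
Q^4 = (Q^2)² = [[5,3],[3,2]]
Q^8 = (Q^4)² = [[34,21],[21,13]]
Q^17 = (Q^8)²·Q = [[98,15],[15,83]]
Q^34 = (Q^17)² = [[111,3],[3,108]]
Q^69 = (Q^34)²·Q = [[105,126],[126,205]]
Q^138 = (Q^69)² = [[7,188],[188,45]]
F_138 mod 226 = Q^138[0][1] = 188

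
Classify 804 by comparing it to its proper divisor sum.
abundant

Proper divisors of 804: sum = 1 + 2 + 3 + 4 + 6 + 12 + 67 + 134 + 201 + 268 + 402 = 1100
Since 1100 > 804, 804 is abundant.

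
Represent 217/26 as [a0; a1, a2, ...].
[8; 2, 1, 8]

Euclidean algorithm steps:
217 = 8 × 26 + 9
26 = 2 × 9 + 8
9 = 1 × 8 + 1
8 = 8 × 1 + 0
Continued fraction: [8; 2, 1, 8]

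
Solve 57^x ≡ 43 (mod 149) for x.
107

Baby-step giant-step with step n = ⌈√149⌉ = 13.
Baby steps 57^j mod 149 (j:value) for j=0..12: 0:1, 1:57, 2:120, 3:135, 4:96, 5:108, 6:47, 7:146, 8:127, 9:87, 10:42, 11:10, 12:123.
Giant-step multiplier: 57^(-13) ≡ 57^(148-13) = 57^135 ≡ 56 (mod 149).
Giant steps γ_i = 43·56^i mod 149: γ_0=43, γ_1=24, γ_2=3, γ_3=19, γ_4=21, γ_5=133, γ_6=147, γ_7=37, γ_8=135 (in table at j=3).
x = i·n + j = 8·13 + 3 = 107.
Check: 57^107 ≡ 43 (mod 149).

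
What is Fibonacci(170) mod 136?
81

Matrix identity: Q^n = [[F_(n+1), F_n], [F_n, F_(n-1)]] with Q = [[1,1],[1,0]].
n = 170 = 10101010₂. Square-and-multiply, entries mod 136:
Q^1 = [[1,1],[1,0]]
Q^2 = (Q^1)² = [[2,1],[1,1]]
Q^5 = (Q^2)²·Q = [[8,5],[5,3]]
Q^10 = (Q^5)² = [[89,55],[55,34]]
Q^21 = (Q^10)²·Q = [[31,66],[66,101]]
Q^42 = (Q^21)² = [[13,8],[8,5]]
Q^85 = (Q^42)²·Q = [[105,97],[97,8]]
Q^170 = (Q^85)² = [[34,81],[81,89]]
F_170 mod 136 = Q^170[0][1] = 81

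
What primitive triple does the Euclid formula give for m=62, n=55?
(819, 6820, 6869)

Euclid's formula: a = m² - n², b = 2mn, c = m² + n²
m = 62, n = 55
a = 62² - 55² = 3844 - 3025 = 819
b = 2 × 62 × 55 = 6820
c = 62² + 55² = 3844 + 3025 = 6869
Verification: 819² + 6820² = 670761 + 46512400 = 47183161 = 6869² ✓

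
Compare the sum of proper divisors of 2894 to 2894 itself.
deficient

Proper divisors of 2894: sum = 1 + 2 + 1447 = 1450
Since 1450 < 2894, 2894 is deficient.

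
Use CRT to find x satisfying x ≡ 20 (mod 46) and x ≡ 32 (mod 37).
1216

Using Chinese Remainder Theorem:
M = 46 × 37 = 1702
M1 = 37, M2 = 46
y1 = 37^(-1) mod 46 = 5
y2 = 46^(-1) mod 37 = 33
x = (20×37×5 + 32×46×33) mod 1702 = 1216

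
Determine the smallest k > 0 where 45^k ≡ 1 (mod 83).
82

83 is prime, so ord(45) divides φ(83) = 82.
Divisors of 82: 1, 2, 41, 82.
Repeated squaring: 45^1 ≡ 45, 45^2 ≡ 33, 45^4 ≡ 10, 45^8 ≡ 17, 45^16 ≡ 40, 45^32 ≡ 23, 45^64 ≡ 31 (mod 83).
Test 45^d mod 83 for each divisor d in increasing order:
45^1 ≡ 45
45^2 ≡ 33
45^41 = 45^32·45^8·45^1 ≡ 82
45^82 = 45^64·45^16·45^2 ≡ 1  ← first divisor giving 1
The order is 82.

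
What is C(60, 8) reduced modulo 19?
0

Using Lucas' theorem:
Write n=60 and k=8 in base 19:
n in base 19: [3, 3]
k in base 19: [0, 8]
C(60,8) mod 19 = ∏ C(n_i, k_i) mod 19
Digit binomials (mod 19): C(3,0) = 1; C(3,8) = 0 (k_i > n_i)
Product: 1 × 0 = 0 ≡ 0 (mod 19)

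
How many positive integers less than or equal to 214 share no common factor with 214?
106

214 = 2 × 107
φ(n) = n × ∏(1 - 1/p) for each prime p dividing n
φ(214) = 214 × (1 - 1/2) × (1 - 1/107) = 106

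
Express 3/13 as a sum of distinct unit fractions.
1/5 + 1/33 + 1/2145

Greedy algorithm:
3/13: ceiling(13/3) = 5, use 1/5
2/65: ceiling(65/2) = 33, use 1/33
1/2145: ceiling(2145/1) = 2145, use 1/2145
Result: 3/13 = 1/5 + 1/33 + 1/2145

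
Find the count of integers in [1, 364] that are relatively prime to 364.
144

364 = 2^2 × 7 × 13
φ(n) = n × ∏(1 - 1/p) for each prime p dividing n
φ(364) = 364 × (1 - 1/2) × (1 - 1/7) × (1 - 1/13) = 144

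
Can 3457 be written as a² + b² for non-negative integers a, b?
39² + 44² (a=39, b=44)

Factorization: 3457 = 3457
By Fermat: n is sum of two squares iff every prime p ≡ 3 (mod 4) appears to even power.
All primes ≡ 3 (mod 4) appear to even power.
Search a = 0, 1, 2, … for 3457 - a² a perfect square: first hit at a = 39: 3457 - 1521 = 1936 = 44².
3457 = 39² + 44² = 1521 + 1936 ✓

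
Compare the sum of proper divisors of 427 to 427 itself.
deficient

Proper divisors of 427: sum = 1 + 7 + 61 = 69
Since 69 < 427, 427 is deficient.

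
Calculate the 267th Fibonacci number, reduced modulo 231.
68

Matrix identity: Q^n = [[F_(n+1), F_n], [F_n, F_(n-1)]] with Q = [[1,1],[1,0]].
n = 267 = 100001011₂. Square-and-multiply, entries mod 231:
Q^1 = [[1,1],[1,0]]
Q^2 = (Q^1)² = [[2,1],[1,1]]
Q^4 = (Q^2)² = [[5,3],[3,2]]
Q^8 = (Q^4)² = [[34,21],[21,13]]
Q^16 = (Q^8)² = [[211,63],[63,148]]
Q^33 = (Q^16)²·Q = [[190,211],[211,210]]
Q^66 = (Q^33)² = [[2,85],[85,148]]
Q^133 = (Q^66)²·Q = [[113,68],[68,45]]
Q^267 = (Q^133)²·Q = [[186,68],[68,118]]
F_267 mod 231 = Q^267[0][1] = 68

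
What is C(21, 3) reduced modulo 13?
4

Using Lucas' theorem:
Write n=21 and k=3 in base 13:
n in base 13: [1, 8]
k in base 13: [0, 3]
C(21,3) mod 13 = ∏ C(n_i, k_i) mod 13
Digit binomials (mod 13): C(1,0) = 1; C(8,3) = 56 ≡ 4
Product: 1 × 4 = 4 ≡ 4 (mod 13)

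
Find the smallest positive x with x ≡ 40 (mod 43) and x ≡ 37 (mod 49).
1115

Using Chinese Remainder Theorem:
M = 43 × 49 = 2107
M1 = 49, M2 = 43
y1 = 49^(-1) mod 43 = 36
y2 = 43^(-1) mod 49 = 8
x = (40×49×36 + 37×43×8) mod 2107 = 1115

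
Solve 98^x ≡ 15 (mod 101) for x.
47

Baby-step giant-step with step n = ⌈√101⌉ = 11.
Baby steps 98^j mod 101 (j:value) for j=0..10: 0:1, 1:98, 2:9, 3:74, 4:81, 5:60, 6:22, 7:35, 8:97, 9:12, 10:65.
Giant-step multiplier: 98^(-11) ≡ 98^(100-11) = 98^89 ≡ 29 (mod 101).
Giant steps γ_i = 15·29^i mod 101: γ_0=15, γ_1=31, γ_2=91, γ_3=13, γ_4=74 (in table at j=3).
x = i·n + j = 4·11 + 3 = 47.
Check: 98^47 ≡ 15 (mod 101).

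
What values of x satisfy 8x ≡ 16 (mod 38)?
x ≡ 2 (mod 19)

gcd(8, 38) = 2, which divides 16, so solutions exist.
Divide through by 2: 4x ≡ 8 (mod 19).
Find 4^(-1) mod 19 by the extended Euclidean algorithm:
19 = 4 × 4 + 3  ⟹  3 = (1)·19 + (-4)·4
4 = 1 × 3 + 1  ⟹  1 = (-1)·19 + (5)·4
So (5)·4 ≡ 1 (mod 19), i.e. 4^(-1) ≡ 5 (mod 19).
x ≡ 5 × 8 = 40 ≡ 2 (mod 19).
Check: 8 × 2 = 16 ≡ 16 (mod 38).
x ≡ 2 (mod 19), giving 2 solutions mod 38.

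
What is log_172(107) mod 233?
196

Baby-step giant-step with step n = ⌈√233⌉ = 16.
Baby steps 172^j mod 233 (j:value) for j=0..15: 0:1, 1:172, 2:226, 3:194, 4:49, 5:40, 6:123, 7:186, 8:71, 9:96, 10:202, 11:27, 12:217, 13:44, 14:112, 15:158.
Giant-step multiplier: 172^(-16) ≡ 172^(232-16) = 172^216 ≡ 74 (mod 233).
Giant steps γ_i = 107·74^i mod 233: γ_0=107, γ_1=229, γ_2=170, γ_3=231, γ_4=85, γ_5=232, γ_6=159, γ_7=116, γ_8=196, γ_9=58, γ_10=98, γ_11=29, γ_12=49 (in table at j=4).
x = i·n + j = 12·16 + 4 = 196.
Check: 172^196 ≡ 107 (mod 233).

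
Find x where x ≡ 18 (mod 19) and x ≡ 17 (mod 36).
341

Using Chinese Remainder Theorem:
M = 19 × 36 = 684
M1 = 36, M2 = 19
y1 = 36^(-1) mod 19 = 9
y2 = 19^(-1) mod 36 = 19
x = (18×36×9 + 17×19×19) mod 684 = 341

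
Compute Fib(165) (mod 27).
11

Matrix identity: Q^n = [[F_(n+1), F_n], [F_n, F_(n-1)]] with Q = [[1,1],[1,0]].
n = 165 = 10100101₂. Square-and-multiply, entries mod 27:
Q^1 = [[1,1],[1,0]]
Q^2 = (Q^1)² = [[2,1],[1,1]]
Q^5 = (Q^2)²·Q = [[8,5],[5,3]]
Q^10 = (Q^5)² = [[8,1],[1,7]]
Q^20 = (Q^10)² = [[11,15],[15,23]]
Q^41 = (Q^20)²·Q = [[19,22],[22,24]]
Q^82 = (Q^41)² = [[8,1],[1,7]]
Q^165 = (Q^82)²·Q = [[26,11],[11,15]]
F_165 mod 27 = Q^165[0][1] = 11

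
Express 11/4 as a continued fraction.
[2; 1, 3]

Euclidean algorithm steps:
11 = 2 × 4 + 3
4 = 1 × 3 + 1
3 = 3 × 1 + 0
Continued fraction: [2; 1, 3]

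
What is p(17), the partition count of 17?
297

p(n) counts ways to write n as a sum of positive integers (order ignored).
Euler's pentagonal recurrence: p(k) = p(k-1) + p(k-2) - p(k-5) - p(k-7) + p(k-12) + p(k-15) - ... (offsets j(3j∓1)/2, signs ++--, p(0)=1, p(<0)=0).
DP table for k = 0..16: p(0)=1, p(1)=1, p(2)=2, p(3)=3, p(4)=5, p(5)=7, p(6)=11, p(7)=15, p(8)=22, p(9)=30, p(10)=42, p(11)=56, p(12)=77, p(13)=101, p(14)=135, p(15)=176, p(16)=231.
Final step: p(17) = p(16) + p(15) - p(12) - p(10) + p(5) + p(2)
= 231 + 176 - 77 - 42 + 7 + 2
= 297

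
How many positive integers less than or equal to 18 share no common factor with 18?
6

18 = 2 × 3^2
φ(n) = n × ∏(1 - 1/p) for each prime p dividing n
φ(18) = 18 × (1 - 1/2) × (1 - 1/3) = 6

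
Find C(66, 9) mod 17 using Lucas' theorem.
7

Using Lucas' theorem:
Write n=66 and k=9 in base 17:
n in base 17: [3, 15]
k in base 17: [0, 9]
C(66,9) mod 17 = ∏ C(n_i, k_i) mod 17
Digit binomials (mod 17): C(3,0) = 1; C(15,9) = 5005 ≡ 7
Product: 1 × 7 = 7 ≡ 7 (mod 17)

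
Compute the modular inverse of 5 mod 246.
197

gcd(5, 246) = 1, so the inverse exists.
Extended Euclidean algorithm on (246, 5):
246 = 49 × 5 + 1  ⟹  1 = (1)·246 + (-49)·5
So (-49)·5 ≡ 1 (mod 246), i.e. 5^(-1) ≡ -49 ≡ 197 (mod 246).
Check: 5 × 197 = 985 ≡ 1 (mod 246)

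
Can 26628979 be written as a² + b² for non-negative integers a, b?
Not possible

Factorization: 26628979 = 13 × 127^3
By Fermat: n is sum of two squares iff every prime p ≡ 3 (mod 4) appears to even power.
Prime(s) ≡ 3 (mod 4) with odd exponent: [(127, 3)]
Therefore 26628979 cannot be expressed as a² + b².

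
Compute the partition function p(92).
72533807

p(n) counts ways to write n as a sum of positive integers (order ignored).
Euler's pentagonal recurrence: p(k) = p(k-1) + p(k-2) - p(k-5) - p(k-7) + p(k-12) + p(k-15) - ... (offsets j(3j∓1)/2, signs ++--, p(0)=1, p(<0)=0).
DP table for k = 0..91: p(0)=1, p(1)=1, p(2)=2, p(3)=3, p(4)=5, p(5)=7, p(6)=11, p(7)=15, p(8)=22, p(9)=30, p(10)=42, p(11)=56, p(12)=77, p(13)=101, p(14)=135, p(15)=176, p(16)=231, p(17)=297, p(18)=385, p(19)=490, p(20)=627, p(21)=792, p(22)=1002, p(23)=1255, p(24)=1575, p(25)=1958, p(26)=2436, p(27)=3010, p(28)=3718, p(29)=4565, p(30)=5604, p(31)=6842, p(32)=8349, p(33)=10143, p(34)=12310, p(35)=14883, p(36)=17977, p(37)=21637, p(38)=26015, p(39)=31185, p(40)=37338, p(41)=44583, p(42)=53174, p(43)=63261, p(44)=75175, p(45)=89134, p(46)=105558, p(47)=124754, p(48)=147273, p(49)=173525, p(50)=204226, p(51)=239943, p(52)=281589, p(53)=329931, p(54)=386155, p(55)=451276, p(56)=526823, p(57)=614154, p(58)=715220, p(59)=831820, p(60)=966467, p(61)=1121505, p(62)=1300156, p(63)=1505499, p(64)=1741630, p(65)=2012558, p(66)=2323520, p(67)=2679689, p(68)=3087735, p(69)=3554345, p(70)=4087968, p(71)=4697205, p(72)=5392783, p(73)=6185689, p(74)=7089500, p(75)=8118264, p(76)=9289091, p(77)=10619863, p(78)=12132164, p(79)=13848650, p(80)=15796476, p(81)=18004327, p(82)=20506255, p(83)=23338469, p(84)=26543660, p(85)=30167357, p(86)=34262962, p(87)=38887673, p(88)=44108109, p(89)=49995925, p(90)=56634173, p(91)=64112359.
Final step: p(92) = p(91) + p(90) - p(87) - p(85) + p(80) + p(77) - p(70) - p(66) + p(57) + p(52) - p(41) - p(35) + p(22) + p(15) - p(0)
= 64112359 + 56634173 - 38887673 - 30167357 + 15796476 + 10619863 - 4087968 - 2323520 + 614154 + 281589 - 44583 - 14883 + 1002 + 176 - 1
= 72533807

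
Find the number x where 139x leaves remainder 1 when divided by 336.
307

gcd(139, 336) = 1, so the inverse exists.
Extended Euclidean algorithm on (336, 139):
336 = 2 × 139 + 58  ⟹  58 = (1)·336 + (-2)·139
139 = 2 × 58 + 23  ⟹  23 = (-2)·336 + (5)·139
58 = 2 × 23 + 12  ⟹  12 = (5)·336 + (-12)·139
23 = 1 × 12 + 11  ⟹  11 = (-7)·336 + (17)·139
12 = 1 × 11 + 1  ⟹  1 = (12)·336 + (-29)·139
So (-29)·139 ≡ 1 (mod 336), i.e. 139^(-1) ≡ -29 ≡ 307 (mod 336).
Check: 139 × 307 = 42673 ≡ 1 (mod 336)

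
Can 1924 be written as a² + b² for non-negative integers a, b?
18² + 40² (a=18, b=40)

Factorization: 1924 = 2^2 × 13 × 37
By Fermat: n is sum of two squares iff every prime p ≡ 3 (mod 4) appears to even power.
All primes ≡ 3 (mod 4) appear to even power.
Search a = 0, 1, 2, … for 1924 - a² a perfect square: first hit at a = 18: 1924 - 324 = 1600 = 40².
1924 = 18² + 40² = 324 + 1600 ✓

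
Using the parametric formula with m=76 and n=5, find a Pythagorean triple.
(5751, 760, 5801)

Euclid's formula: a = m² - n², b = 2mn, c = m² + n²
m = 76, n = 5
a = 76² - 5² = 5776 - 25 = 5751
b = 2 × 76 × 5 = 760
c = 76² + 5² = 5776 + 25 = 5801
Verification: 5751² + 760² = 33074001 + 577600 = 33651601 = 5801² ✓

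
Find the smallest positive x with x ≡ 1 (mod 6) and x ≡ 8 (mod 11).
19

Using Chinese Remainder Theorem:
M = 6 × 11 = 66
M1 = 11, M2 = 6
y1 = 11^(-1) mod 6 = 5
y2 = 6^(-1) mod 11 = 2
x = (1×11×5 + 8×6×2) mod 66 = 19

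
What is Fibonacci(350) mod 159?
23

Matrix identity: Q^n = [[F_(n+1), F_n], [F_n, F_(n-1)]] with Q = [[1,1],[1,0]].
n = 350 = 101011110₂. Square-and-multiply, entries mod 159:
Q^1 = [[1,1],[1,0]]
Q^2 = (Q^1)² = [[2,1],[1,1]]
Q^5 = (Q^2)²·Q = [[8,5],[5,3]]
Q^10 = (Q^5)² = [[89,55],[55,34]]
Q^21 = (Q^10)²·Q = [[62,134],[134,87]]
Q^43 = (Q^21)²·Q = [[108,17],[17,91]]
Q^87 = (Q^43)²·Q = [[72,28],[28,44]]
Q^175 = (Q^87)²·Q = [[153,85],[85,68]]
Q^350 = (Q^175)² = [[106,23],[23,83]]
F_350 mod 159 = Q^350[0][1] = 23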